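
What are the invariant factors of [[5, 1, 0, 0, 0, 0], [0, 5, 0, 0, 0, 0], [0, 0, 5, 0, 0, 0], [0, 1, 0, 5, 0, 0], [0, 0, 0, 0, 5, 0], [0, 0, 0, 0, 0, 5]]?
x - 5, x - 5, x - 5, x - 5, (x - 5)^2

The Jordan structure of A has elementary divisors (x - 5)^2, (x - 5), (x - 5), (x - 5), (x - 5). Arranging the block sizes at each eigenvalue in decreasing order and taking row products gives the invariant factors.

Invariant factors (smallest first, each dividing the next): x - 5, x - 5, x - 5, x - 5, (x - 5)^2.

Check: the last factor (x - 5)^2 is the minimal polynomial, and the product (x - 5)^6 is the characteristic polynomial.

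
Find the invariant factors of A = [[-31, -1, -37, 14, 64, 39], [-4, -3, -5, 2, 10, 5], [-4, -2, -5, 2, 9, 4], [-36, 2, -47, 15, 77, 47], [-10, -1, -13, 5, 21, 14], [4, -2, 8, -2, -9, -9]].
(x + 1)^3(x + 3)^3

The Jordan structure of A has elementary divisors (x + 3)^3, (x + 1)^3. Arranging the block sizes at each eigenvalue in decreasing order and taking row products gives the invariant factors.

Invariant factors (smallest first, each dividing the next): (x + 1)^3(x + 3)^3.

Check: the last factor (x + 1)^3(x + 3)^3 is the minimal polynomial, and the product (x + 1)^3(x + 3)^3 is the characteristic polynomial.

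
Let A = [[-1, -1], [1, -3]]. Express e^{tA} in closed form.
A has Jordan form J = [[-2, 1], [0, -2]] with A = PJP^{-1}, so e^{tA} = P e^{tJ} P^{-1}.

For a Jordan block J_k(λ), e^{tJ_k(λ)} = e^{λt} · (I + tN + t^2 N^2/2! + ... + t^{k-1} N^{k-1}/(k-1)!) where N is the nilpotent superdiagonal part.

Assembling the blocks and conjugating back gives the entries of e^{tA} as shown above.

e^{tA} = [[(t + 1)*e^{-2*t}, -t*e^{-2*t}], [t*e^{-2*t}, (1 - t)*e^{-2*t}]]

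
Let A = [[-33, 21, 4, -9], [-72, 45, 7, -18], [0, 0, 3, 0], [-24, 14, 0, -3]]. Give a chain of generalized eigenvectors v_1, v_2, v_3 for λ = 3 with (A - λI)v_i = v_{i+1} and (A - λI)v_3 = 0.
v_1 = [[0, 0, 1, 0]]^T, v_2 = [[4, 7, 0, 0]]^T, v_3 = [[3, 6, 0, 2]]^T

We seek v_1 ∈ ker((A - 3I)^3) \ ker((A - 3I)^2), then set v_{i+1} = (A - 3I) v_i.

One such chain is v_1 = [[0, 0, 1, 0]]^T, v_2 = [[4, 7, 0, 0]]^T, v_3 = [[3, 6, 0, 2]]^T. Check: (A - 3I) v_3 = [[0, 0, 0, 0]]^T = 0.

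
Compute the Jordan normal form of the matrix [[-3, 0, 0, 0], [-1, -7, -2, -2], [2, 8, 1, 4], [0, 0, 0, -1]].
J = [[-3, 1, 0, 0], [0, -3, 0, 0], [0, 0, -3, 0], [0, 0, 0, -1]]

The characteristic polynomial is det(xI - A) = (x + 1)(x + 3)^3, so the eigenvalues are -3 (algebraic multiplicity 3), -1 (algebraic multiplicity 1).

For λ = -3: rank(A + 3I) = 2, rank((A + 3I)^2) = 1. The eigenspace has dimension 4 - 2 = 2, so there are 2 Jordan blocks; the rank sequence gives block sizes [2, 1].

For λ = -1: algebraic multiplicity 1 gives one 1×1 block.

Assembling the blocks gives the Jordan form J above.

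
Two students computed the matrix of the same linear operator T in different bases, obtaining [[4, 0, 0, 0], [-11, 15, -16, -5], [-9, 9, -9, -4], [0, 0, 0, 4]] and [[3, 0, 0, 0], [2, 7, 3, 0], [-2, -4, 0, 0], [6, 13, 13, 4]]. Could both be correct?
No.

Both have characteristic polynomial (x - 4)^2(x - 3)^2, but the minimal polynomial of A is (x - 4)(x - 3)^2 while the minimal polynomial of B is (x - 4)(x - 3). The minimal polynomial is a similarity invariant, so A and B are not similar.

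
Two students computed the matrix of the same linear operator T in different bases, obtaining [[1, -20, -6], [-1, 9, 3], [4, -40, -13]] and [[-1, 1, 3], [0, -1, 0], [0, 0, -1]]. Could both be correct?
Yes.

Two matrices over a field are similar if and only if they have the same invariant factors.

Both A and B have characteristic polynomial (x + 1)^3 and minimal polynomial (x + 1)^2. Computing further, both have invariant factors x + 1, (x + 1)^2. Hence A and B are similar.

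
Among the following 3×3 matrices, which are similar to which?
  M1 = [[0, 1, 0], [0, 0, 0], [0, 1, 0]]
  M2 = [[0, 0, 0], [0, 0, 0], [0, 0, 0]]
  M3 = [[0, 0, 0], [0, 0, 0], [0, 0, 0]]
2 classes: {M1}, {M2, M3}

Characteristic polynomials: χ_{M1} = x^3, χ_{M2} = x^3, χ_{M3} = x^3.

{M1}: invariant factors x, x^2.

{M2, M3}: invariant factors x, x, x.

Matrices are similar if and only if their invariant-factor lists agree; the partition into similarity classes is {M1}, {M2, M3}.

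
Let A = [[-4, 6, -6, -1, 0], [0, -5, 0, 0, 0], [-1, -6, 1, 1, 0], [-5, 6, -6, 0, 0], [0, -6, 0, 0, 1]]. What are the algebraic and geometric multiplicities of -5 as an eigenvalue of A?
algebraic multiplicity 2, geometric multiplicity 2

The characteristic polynomial is (x - 1)^3(x + 5)^2, so the factor x + 5 appears with exponent 2: the algebraic multiplicity is 2.

rank(A + 5I) = 3, so the eigenspace has dimension 5 - 3 = 2: the geometric multiplicity is 2.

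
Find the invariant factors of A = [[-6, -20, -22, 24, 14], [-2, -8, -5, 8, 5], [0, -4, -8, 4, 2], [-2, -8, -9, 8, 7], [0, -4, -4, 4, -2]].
(x + 2)(x + 4), (x + 2)(x + 4)^2

The Jordan structure of A has elementary divisors (x + 4)^2, (x + 4), (x + 2), (x + 2). Arranging the block sizes at each eigenvalue in decreasing order and taking row products gives the invariant factors.

Invariant factors (smallest first, each dividing the next): (x + 2)(x + 4), (x + 2)(x + 4)^2.

Check: the last factor (x + 2)(x + 4)^2 is the minimal polynomial, and the product (x + 2)^2(x + 4)^3 is the characteristic polynomial.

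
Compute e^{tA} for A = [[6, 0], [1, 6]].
e^{tA} = [[e^{6*t}, 0], [t*e^{6*t}, e^{6*t}]]

A has Jordan form J = [[6, 1], [0, 6]] with A = PJP^{-1}, so e^{tA} = P e^{tJ} P^{-1}.

For a Jordan block J_k(λ), e^{tJ_k(λ)} = e^{λt} · (I + tN + t^2 N^2/2! + ... + t^{k-1} N^{k-1}/(k-1)!) where N is the nilpotent superdiagonal part.

Assembling the blocks and conjugating back gives the entries of e^{tA} as shown above.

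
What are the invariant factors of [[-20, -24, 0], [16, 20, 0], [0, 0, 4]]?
The Jordan structure of A has elementary divisors (x + 4), (x - 4), (x - 4). Arranging the block sizes at each eigenvalue in decreasing order and taking row products gives the invariant factors.

Invariant factors (smallest first, each dividing the next): x - 4, (x - 4)(x + 4).

Check: the last factor (x - 4)(x + 4) is the minimal polynomial, and the product (x - 4)^2(x + 4) is the characteristic polynomial.

x - 4, (x - 4)(x + 4)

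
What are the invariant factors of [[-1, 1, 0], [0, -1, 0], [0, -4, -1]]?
x + 1, (x + 1)^2

The Jordan structure of A has elementary divisors (x + 1)^2, (x + 1). Arranging the block sizes at each eigenvalue in decreasing order and taking row products gives the invariant factors.

Invariant factors (smallest first, each dividing the next): x + 1, (x + 1)^2.

Check: the last factor (x + 1)^2 is the minimal polynomial, and the product (x + 1)^3 is the characteristic polynomial.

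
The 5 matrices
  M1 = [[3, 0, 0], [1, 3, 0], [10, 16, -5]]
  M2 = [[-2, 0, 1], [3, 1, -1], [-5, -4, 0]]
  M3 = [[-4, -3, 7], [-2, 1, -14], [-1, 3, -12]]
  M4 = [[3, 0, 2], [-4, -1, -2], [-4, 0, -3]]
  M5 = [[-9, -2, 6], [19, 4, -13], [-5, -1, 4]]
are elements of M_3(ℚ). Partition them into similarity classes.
4 classes: {M1}, {M2, M5}, {M3}, {M4}

Characteristic polynomials: χ_{M1} = (x - 3)^2(x + 5), χ_{M2} = (x - 1)(x + 1)^2, χ_{M3} = (x + 5)^3, χ_{M4} = (x - 1)(x + 1)^2, χ_{M5} = (x - 1)(x + 1)^2.

{M1}: invariant factors (x - 3)^2(x + 5).

{M2, M5}: invariant factors (x - 1)(x + 1)^2.

{M3}: invariant factors x + 5, (x + 5)^2.

{M4}: invariant factors x + 1, (x - 1)(x + 1).

Matrices are similar if and only if their invariant-factor lists agree; the partition into similarity classes is {M1}, {M2, M5}, {M3}, {M4}.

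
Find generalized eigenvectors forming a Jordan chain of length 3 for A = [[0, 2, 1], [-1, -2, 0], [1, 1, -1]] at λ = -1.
We seek v_1 ∈ ker((A + I)^3) \ ker((A + I)^2), then set v_{i+1} = (A + I) v_i.

One such chain is v_1 = [[0, 0, 1]]^T, v_2 = [[1, 0, 0]]^T, v_3 = [[1, -1, 1]]^T. Check: (A + I) v_3 = [[0, 0, 0]]^T = 0.

v_1 = [[0, 0, 1]]^T, v_2 = [[1, 0, 0]]^T, v_3 = [[1, -1, 1]]^T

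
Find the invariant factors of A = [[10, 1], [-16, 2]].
(x - 6)^2

The Jordan structure of A has elementary divisors (x - 6)^2. Arranging the block sizes at each eigenvalue in decreasing order and taking row products gives the invariant factors.

Invariant factors (smallest first, each dividing the next): (x - 6)^2.

Check: the last factor (x - 6)^2 is the minimal polynomial, and the product (x - 6)^2 is the characteristic polynomial.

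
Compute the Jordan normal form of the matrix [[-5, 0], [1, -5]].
The characteristic polynomial is det(xI - A) = (x + 5)^2, so the eigenvalues are -5 (algebraic multiplicity 2).

For λ = -5: rank(A + 5I) = 1, rank((A + 5I)^2) = 0. The eigenspace has dimension 2 - 1 = 1, so there is 1 Jordan block; the rank sequence gives block sizes [2].

Assembling the blocks gives the Jordan form J above.

J = [[-5, 1], [0, -5]]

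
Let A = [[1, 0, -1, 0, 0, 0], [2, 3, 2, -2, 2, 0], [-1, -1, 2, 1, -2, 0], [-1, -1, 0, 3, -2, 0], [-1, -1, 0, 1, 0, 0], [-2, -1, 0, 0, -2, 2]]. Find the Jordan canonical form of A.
J = [[1, 0, 0, 0, 0, 0], [0, 2, 1, 0, 0, 0], [0, 0, 2, 1, 0, 0], [0, 0, 0, 2, 0, 0], [0, 0, 0, 0, 2, 0], [0, 0, 0, 0, 0, 2]]

The characteristic polynomial is det(xI - A) = (x - 2)^5(x - 1), so the eigenvalues are 1 (algebraic multiplicity 1), 2 (algebraic multiplicity 5).

For λ = 1: algebraic multiplicity 1 gives one 1×1 block.

For λ = 2: rank(A - 2I) = 3, rank((A - 2I)^2) = 2, rank((A - 2I)^3) = 1. The eigenspace has dimension 6 - 3 = 3, so there are 3 Jordan blocks; the rank sequence gives block sizes [3, 1, 1].

Assembling the blocks gives the Jordan form J above.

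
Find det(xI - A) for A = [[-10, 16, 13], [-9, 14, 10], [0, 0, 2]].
xI - A = [[x + 10, -16, -13], [9, x - 14, -10], [0, 0, x - 2]].

Expanding det(xI - A) along the first row:
det(xI - A) = + (x + 10)·det([[x - 14, -10], [0, x - 2]]) - (-16)·det([[9, -10], [0, x - 2]]) + (-13)·det([[9, x - 14], [0, 0]]).

Evaluating gives χ_A(x) = x^3 - 6x^2 + 12x - 8 = (x - 2)^3.

χ_A(x) = (x - 2)^3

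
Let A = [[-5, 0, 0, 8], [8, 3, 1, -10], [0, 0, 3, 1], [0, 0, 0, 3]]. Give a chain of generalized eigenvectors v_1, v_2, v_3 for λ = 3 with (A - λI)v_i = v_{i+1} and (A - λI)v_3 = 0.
v_1 = [[1, -1, 0, 1]]^T, v_2 = [[0, -2, 1, 0]]^T, v_3 = [[0, 1, 0, 0]]^T

We seek v_1 ∈ ker((A - 3I)^3) \ ker((A - 3I)^2), then set v_{i+1} = (A - 3I) v_i.

One such chain is v_1 = [[1, -1, 0, 1]]^T, v_2 = [[0, -2, 1, 0]]^T, v_3 = [[0, 1, 0, 0]]^T. Check: (A - 3I) v_3 = [[0, 0, 0, 0]]^T = 0.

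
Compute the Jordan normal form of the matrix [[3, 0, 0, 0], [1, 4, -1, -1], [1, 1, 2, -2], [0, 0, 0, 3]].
The characteristic polynomial is det(xI - A) = (x - 3)^4, so the eigenvalues are 3 (algebraic multiplicity 4).

For λ = 3: rank(A - 3I) = 2, rank((A - 3I)^2) = 1, rank((A - 3I)^3) = 0. The eigenspace has dimension 4 - 2 = 2, so there are 2 Jordan blocks; the rank sequence gives block sizes [3, 1].

Assembling the blocks gives the Jordan form J above.

J = [[3, 1, 0, 0], [0, 3, 1, 0], [0, 0, 3, 0], [0, 0, 0, 3]]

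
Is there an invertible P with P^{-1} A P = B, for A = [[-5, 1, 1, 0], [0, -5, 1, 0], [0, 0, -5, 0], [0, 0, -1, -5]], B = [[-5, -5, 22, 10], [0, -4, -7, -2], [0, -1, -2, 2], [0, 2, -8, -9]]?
Two matrices over a field are similar if and only if they have the same invariant factors.

Both A and B have characteristic polynomial (x + 5)^4 and minimal polynomial (x + 5)^3. Computing further, both have invariant factors x + 5, (x + 5)^3. Hence A and B are similar.

Yes.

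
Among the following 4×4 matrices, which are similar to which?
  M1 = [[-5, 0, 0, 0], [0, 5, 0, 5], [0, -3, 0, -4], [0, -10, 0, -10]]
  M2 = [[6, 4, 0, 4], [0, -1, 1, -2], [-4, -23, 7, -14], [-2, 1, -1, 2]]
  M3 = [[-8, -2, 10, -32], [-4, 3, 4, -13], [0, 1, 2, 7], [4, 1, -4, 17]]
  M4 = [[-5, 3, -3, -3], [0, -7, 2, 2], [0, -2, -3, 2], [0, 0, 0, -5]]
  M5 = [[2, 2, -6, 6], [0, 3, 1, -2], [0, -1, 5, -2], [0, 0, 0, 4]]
3 classes: {M1}, {M2, M3, M5}, {M4}

Characteristic polynomials: χ_{M1} = x^2(x + 5)^2, χ_{M2} = (x - 4)^3(x - 2), χ_{M3} = (x - 4)^3(x - 2), χ_{M4} = (x + 5)^4, χ_{M5} = (x - 4)^3(x - 2).

{M1}: invariant factors x + 5, x^2(x + 5).

{M2, M3, M5}: invariant factors x - 4, (x - 4)^2(x - 2).

{M4}: invariant factors x + 5, x + 5, (x + 5)^2.

Matrices are similar if and only if their invariant-factor lists agree; the partition into similarity classes is {M1}, {M2, M3, M5}, {M4}.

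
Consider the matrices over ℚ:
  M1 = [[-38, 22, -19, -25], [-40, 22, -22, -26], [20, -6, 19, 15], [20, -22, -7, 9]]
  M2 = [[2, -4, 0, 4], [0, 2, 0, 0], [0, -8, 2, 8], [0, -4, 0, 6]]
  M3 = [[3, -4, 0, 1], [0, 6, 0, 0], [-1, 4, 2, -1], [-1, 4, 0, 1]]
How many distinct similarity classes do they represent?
Characteristic polynomials: χ_{M1} = (x - 6)(x - 2)^3, χ_{M2} = (x - 6)(x - 2)^3, χ_{M3} = (x - 6)(x - 2)^3.

{M1, M3}: invariant factors x - 2, (x - 6)(x - 2)^2.

{M2}: invariant factors x - 2, x - 2, (x - 6)(x - 2).

Matrices are similar if and only if their invariant-factor lists agree; the partition into similarity classes is {M1, M3}, {M2}.

2 classes: {M1, M3}, {M2}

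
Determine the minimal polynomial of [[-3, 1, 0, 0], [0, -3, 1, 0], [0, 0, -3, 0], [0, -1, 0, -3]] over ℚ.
m_A(x) = (x + 3)^3

The characteristic polynomial factors as (x + 3)^4. The minimal polynomial is ∏(x - λ)^{k_λ} where k_λ is the size of the largest Jordan block at λ.

For λ = -3: rank(A + 3I) = 2, and the largest Jordan block has size 3 (the smallest k with rank((A + 3I)^k) = rank((A + 3I)^(k+1))).

So m_A(x) = (x + 3)^3.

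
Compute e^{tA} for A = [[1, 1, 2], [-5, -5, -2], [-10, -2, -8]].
e^{tA} = [[(5*t + 1)*e^{-4*t}, t*e^{-4*t}, 2*t*e^{-4*t}], [-5*t*e^{-4*t}, (1 - t)*e^{-4*t}, -2*t*e^{-4*t}], [-10*t*e^{-4*t}, -2*t*e^{-4*t}, (1 - 4*t)*e^{-4*t}]]

A has Jordan form J = [[-4, 1, 0], [0, -4, 0], [0, 0, -4]] with A = PJP^{-1}, so e^{tA} = P e^{tJ} P^{-1}.

For a Jordan block J_k(λ), e^{tJ_k(λ)} = e^{λt} · (I + tN + t^2 N^2/2! + ... + t^{k-1} N^{k-1}/(k-1)!) where N is the nilpotent superdiagonal part.

Assembling the blocks and conjugating back gives the entries of e^{tA} as shown above.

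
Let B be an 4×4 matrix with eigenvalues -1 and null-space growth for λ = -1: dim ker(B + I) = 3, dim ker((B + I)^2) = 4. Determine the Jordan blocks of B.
Jordan blocks: (-1, 2), (-1, 1), (-1, 1)

λ = -1: successive nullity increments [3, 1] count blocks of size ≥ k; block sizes are [2, 1, 1].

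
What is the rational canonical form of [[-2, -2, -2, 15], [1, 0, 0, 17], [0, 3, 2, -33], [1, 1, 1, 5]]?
The invariant factors of A (the non-unit diagonal entries of the Smith normal form of xI - A over ℚ[x]) are (x - 5)(x^3 - x + 5), each dividing the next. The characteristic polynomial is their product, (x - 5)(x^3 - x + 5).

The rational canonical form is the block-diagonal matrix of companion matrices C(f_i):
R = [[0, 0, 0, 25], [1, 0, 0, -10], [0, 1, 0, 1], [0, 0, 1, 5]].

Note the characteristic polynomial does not split into linear factors over ℚ, so A has no Jordan form over ℚ; the rational canonical form exists over any field.

R = [[0, 0, 0, 25], [1, 0, 0, -10], [0, 1, 0, 1], [0, 0, 1, 5]]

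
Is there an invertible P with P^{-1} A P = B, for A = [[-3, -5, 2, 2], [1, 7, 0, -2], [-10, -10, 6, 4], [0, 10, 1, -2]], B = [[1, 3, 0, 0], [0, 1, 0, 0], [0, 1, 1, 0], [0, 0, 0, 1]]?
No.

trace(A) = 8 but trace(B) = 4. The trace is a similarity invariant, so A and B are not similar.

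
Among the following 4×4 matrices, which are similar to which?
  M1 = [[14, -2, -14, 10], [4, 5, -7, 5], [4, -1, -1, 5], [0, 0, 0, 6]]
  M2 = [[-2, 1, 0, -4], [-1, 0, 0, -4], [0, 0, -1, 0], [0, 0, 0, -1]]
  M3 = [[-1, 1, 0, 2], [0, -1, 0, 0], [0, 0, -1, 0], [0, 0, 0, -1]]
2 classes: {M1}, {M2, M3}

Characteristic polynomials: χ_{M1} = (x - 6)^4, χ_{M2} = (x + 1)^4, χ_{M3} = (x + 1)^4.

{M1}: invariant factors x - 6, x - 6, (x - 6)^2.

{M2, M3}: invariant factors x + 1, x + 1, (x + 1)^2.

Matrices are similar if and only if their invariant-factor lists agree; the partition into similarity classes is {M1}, {M2, M3}.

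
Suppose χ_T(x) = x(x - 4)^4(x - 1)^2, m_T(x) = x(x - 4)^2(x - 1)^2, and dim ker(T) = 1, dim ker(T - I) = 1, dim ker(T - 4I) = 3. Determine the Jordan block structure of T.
λ = 0: algebraic multiplicity 1 (exponent in χ_T), largest block size 1 (exponent in m_T), 1 block (geometric multiplicity). This forces block sizes [1].
λ = 1: algebraic multiplicity 2 (exponent in χ_T), largest block size 2 (exponent in m_T), 1 block (geometric multiplicity). This forces block sizes [2].
λ = 4: algebraic multiplicity 4 (exponent in χ_T), largest block size 2 (exponent in m_T), 3 blocks (geometric multiplicity). These force block sizes [2, 1, 1].

Jordan blocks: (0, 1), (1, 2), (4, 2), (4, 1), (4, 1)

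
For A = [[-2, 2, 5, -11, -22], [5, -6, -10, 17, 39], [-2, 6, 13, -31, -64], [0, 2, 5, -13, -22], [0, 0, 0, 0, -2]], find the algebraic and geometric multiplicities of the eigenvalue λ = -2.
The characteristic polynomial is (x + 2)^5, so the factor x + 2 appears with exponent 5: the algebraic multiplicity is 5.

rank(A + 2I) = 2, so the eigenspace has dimension 5 - 2 = 3: the geometric multiplicity is 3.

Since 3 < 5, A is not diagonalizable.

algebraic multiplicity 5, geometric multiplicity 3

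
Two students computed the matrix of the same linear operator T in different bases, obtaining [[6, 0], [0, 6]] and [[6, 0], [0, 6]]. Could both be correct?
Yes.

Two matrices over a field are similar if and only if they have the same invariant factors.

Both A and B have characteristic polynomial (x - 6)^2 and minimal polynomial x - 6. Computing further, both have invariant factors x - 6, x - 6. Hence A and B are similar.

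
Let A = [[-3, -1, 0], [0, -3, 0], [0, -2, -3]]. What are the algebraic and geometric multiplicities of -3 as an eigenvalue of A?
algebraic multiplicity 3, geometric multiplicity 2

The characteristic polynomial is (x + 3)^3, so the factor x + 3 appears with exponent 3: the algebraic multiplicity is 3.

rank(A + 3I) = 1, so the eigenspace has dimension 3 - 1 = 2: the geometric multiplicity is 2.

Since 2 < 3, A is not diagonalizable.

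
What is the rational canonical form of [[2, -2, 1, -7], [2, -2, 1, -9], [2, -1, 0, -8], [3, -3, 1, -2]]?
The invariant factors of A (the non-unit diagonal entries of the Smith normal form of xI - A over ℚ[x]) are (x + 2)(x^3 + x + 1), each dividing the next. The characteristic polynomial is their product, (x + 2)(x^3 + x + 1).

The rational canonical form is the block-diagonal matrix of companion matrices C(f_i):
R = [[0, 0, 0, -2], [1, 0, 0, -3], [0, 1, 0, -1], [0, 0, 1, -2]].

Note the characteristic polynomial does not split into linear factors over ℚ, so A has no Jordan form over ℚ; the rational canonical form exists over any field.

R = [[0, 0, 0, -2], [1, 0, 0, -3], [0, 1, 0, -1], [0, 0, 1, -2]]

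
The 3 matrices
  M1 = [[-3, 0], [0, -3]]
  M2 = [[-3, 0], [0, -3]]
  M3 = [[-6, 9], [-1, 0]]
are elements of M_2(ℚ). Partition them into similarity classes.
2 classes: {M1, M2}, {M3}

Characteristic polynomials: χ_{M1} = (x + 3)^2, χ_{M2} = (x + 3)^2, χ_{M3} = (x + 3)^2.

{M1, M2}: invariant factors x + 3, x + 3.

{M3}: invariant factors (x + 3)^2.

Matrices are similar if and only if their invariant-factor lists agree; the partition into similarity classes is {M1, M2}, {M3}.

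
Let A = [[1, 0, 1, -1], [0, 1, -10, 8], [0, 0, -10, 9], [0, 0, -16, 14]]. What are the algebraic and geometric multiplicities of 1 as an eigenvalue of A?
The characteristic polynomial is (x - 2)^2(x - 1)^2, so the factor x - 1 appears with exponent 2: the algebraic multiplicity is 2.

rank(A - I) = 2, so the eigenspace has dimension 4 - 2 = 2: the geometric multiplicity is 2.

algebraic multiplicity 2, geometric multiplicity 2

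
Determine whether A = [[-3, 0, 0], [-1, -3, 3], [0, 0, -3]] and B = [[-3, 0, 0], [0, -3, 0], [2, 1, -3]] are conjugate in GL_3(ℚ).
Yes.

Two matrices over a field are similar if and only if they have the same invariant factors.

Both A and B have characteristic polynomial (x + 3)^3 and minimal polynomial (x + 3)^2. Computing further, both have invariant factors x + 3, (x + 3)^2. Hence A and B are similar.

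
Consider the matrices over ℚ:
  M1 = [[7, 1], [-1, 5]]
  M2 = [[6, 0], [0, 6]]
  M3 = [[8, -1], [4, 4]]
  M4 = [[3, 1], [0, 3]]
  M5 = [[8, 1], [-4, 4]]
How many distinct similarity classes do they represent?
Characteristic polynomials: χ_{M1} = (x - 6)^2, χ_{M2} = (x - 6)^2, χ_{M3} = (x - 6)^2, χ_{M4} = (x - 3)^2, χ_{M5} = (x - 6)^2.

{M1, M3, M5}: invariant factors (x - 6)^2.

{M2}: invariant factors x - 6, x - 6.

{M4}: invariant factors (x - 3)^2.

Matrices are similar if and only if their invariant-factor lists agree; the partition into similarity classes is {M1, M3, M5}, {M2}, {M4}.

3 classes: {M1, M3, M5}, {M2}, {M4}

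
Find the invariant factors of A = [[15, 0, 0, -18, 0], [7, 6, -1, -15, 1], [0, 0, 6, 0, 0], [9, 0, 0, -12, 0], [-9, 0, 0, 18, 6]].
The Jordan structure of A has elementary divisors (x + 3), (x - 6)^2, (x - 6), (x - 6). Arranging the block sizes at each eigenvalue in decreasing order and taking row products gives the invariant factors.

Invariant factors (smallest first, each dividing the next): x - 6, x - 6, (x - 6)^2(x + 3).

Check: the last factor (x - 6)^2(x + 3) is the minimal polynomial, and the product (x - 6)^4(x + 3) is the characteristic polynomial.

x - 6, x - 6, (x - 6)^2(x + 3)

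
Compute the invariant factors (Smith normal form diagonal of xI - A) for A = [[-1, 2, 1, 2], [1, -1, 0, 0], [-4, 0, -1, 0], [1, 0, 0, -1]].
The Jordan structure of A has elementary divisors (x + 1)^3, (x + 1). Arranging the block sizes at each eigenvalue in decreasing order and taking row products gives the invariant factors.

Invariant factors (smallest first, each dividing the next): x + 1, (x + 1)^3.

Check: the last factor (x + 1)^3 is the minimal polynomial, and the product (x + 1)^4 is the characteristic polynomial.

x + 1, (x + 1)^3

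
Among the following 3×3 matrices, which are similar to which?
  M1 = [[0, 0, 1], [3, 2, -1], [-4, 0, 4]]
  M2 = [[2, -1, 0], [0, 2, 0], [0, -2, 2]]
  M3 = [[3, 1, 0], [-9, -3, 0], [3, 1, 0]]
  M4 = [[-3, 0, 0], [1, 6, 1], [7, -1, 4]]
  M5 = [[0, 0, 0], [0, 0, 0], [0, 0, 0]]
Characteristic polynomials: χ_{M1} = (x - 2)^3, χ_{M2} = (x - 2)^3, χ_{M3} = x^3, χ_{M4} = (x - 5)^2(x + 3), χ_{M5} = x^3.

{M1}: invariant factors (x - 2)^3.

{M2}: invariant factors x - 2, (x - 2)^2.

{M3}: invariant factors x, x^2.

{M4}: invariant factors (x - 5)^2(x + 3).

{M5}: invariant factors x, x, x.

Matrices are similar if and only if their invariant-factor lists agree; the partition into similarity classes is {M1}, {M2}, {M3}, {M4}, {M5}.

5 classes: {M1}, {M2}, {M3}, {M4}, {M5}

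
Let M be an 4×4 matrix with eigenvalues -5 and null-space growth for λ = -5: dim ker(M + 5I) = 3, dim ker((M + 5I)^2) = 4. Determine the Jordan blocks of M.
λ = -5: successive nullity increments [3, 1] count blocks of size ≥ k; block sizes are [2, 1, 1].

Jordan blocks: (-5, 2), (-5, 1), (-5, 1)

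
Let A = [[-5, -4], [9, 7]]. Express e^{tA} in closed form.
e^{tA} = [[(1 - 6*t)*e^{t}, -4*t*e^{t}], [9*t*e^{t}, (6*t + 1)*e^{t}]]

A has Jordan form J = [[1, 1], [0, 1]] with A = PJP^{-1}, so e^{tA} = P e^{tJ} P^{-1}.

For a Jordan block J_k(λ), e^{tJ_k(λ)} = e^{λt} · (I + tN + t^2 N^2/2! + ... + t^{k-1} N^{k-1}/(k-1)!) where N is the nilpotent superdiagonal part.

Assembling the blocks and conjugating back gives the entries of e^{tA} as shown above.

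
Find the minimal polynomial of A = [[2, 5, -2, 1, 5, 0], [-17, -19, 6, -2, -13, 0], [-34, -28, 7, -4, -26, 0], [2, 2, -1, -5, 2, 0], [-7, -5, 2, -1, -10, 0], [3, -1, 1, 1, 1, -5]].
m_A(x) = (x + 5)^3

The characteristic polynomial factors as (x + 5)^6. The minimal polynomial is ∏(x - λ)^{k_λ} where k_λ is the size of the largest Jordan block at λ.

For λ = -5: rank(A + 5I) = 3, and the largest Jordan block has size 3 (the smallest k with rank((A + 5I)^k) = rank((A + 5I)^(k+1))).

So m_A(x) = (x + 5)^3.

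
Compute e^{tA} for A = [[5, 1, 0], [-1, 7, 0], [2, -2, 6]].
e^{tA} = [[(1 - t)*e^{6*t}, t*e^{6*t}, 0], [-t*e^{6*t}, (t + 1)*e^{6*t}, 0], [2*t*e^{6*t}, -2*t*e^{6*t}, e^{6*t}]]

A has Jordan form J = [[6, 1, 0], [0, 6, 0], [0, 0, 6]] with A = PJP^{-1}, so e^{tA} = P e^{tJ} P^{-1}.

For a Jordan block J_k(λ), e^{tJ_k(λ)} = e^{λt} · (I + tN + t^2 N^2/2! + ... + t^{k-1} N^{k-1}/(k-1)!) where N is the nilpotent superdiagonal part.

Assembling the blocks and conjugating back gives the entries of e^{tA} as shown above.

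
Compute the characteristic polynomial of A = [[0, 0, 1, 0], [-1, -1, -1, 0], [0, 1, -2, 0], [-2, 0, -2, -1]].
χ_A(x) = (x + 1)^4

xI - A = [[x, 0, -1, 0], [1, x + 1, 1, 0], [0, -1, x + 2, 0], [2, 0, 2, x + 1]].

Expanding det(xI - A) along the first row:
det(xI - A) = + (x)·det([[x + 1, 1, 0], [-1, x + 2, 0], [0, 2, x + 1]]) - (0)·det([[1, 1, 0], [0, x + 2, 0], [2, 2, x + 1]]) + (-1)·det([[1, x + 1, 0], [0, -1, 0], [2, 0, x + 1]]) - (0)·det([[1, x + 1, 1], [0, -1, x + 2], [2, 0, 2]]).

Evaluating gives χ_A(x) = x^4 + 4x^3 + 6x^2 + 4x + 1 = (x + 1)^4.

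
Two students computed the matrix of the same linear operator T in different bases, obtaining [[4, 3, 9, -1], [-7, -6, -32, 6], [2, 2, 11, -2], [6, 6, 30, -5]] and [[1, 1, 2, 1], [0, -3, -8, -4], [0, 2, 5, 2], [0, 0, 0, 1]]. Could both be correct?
No.

Both have characteristic polynomial (x - 1)^4, but the minimal polynomial of A is (x - 1)^3 while the minimal polynomial of B is (x - 1)^2. The minimal polynomial is a similarity invariant, so A and B are not similar.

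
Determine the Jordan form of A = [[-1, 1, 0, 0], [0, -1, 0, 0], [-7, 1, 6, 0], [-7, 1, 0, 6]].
The characteristic polynomial is det(xI - A) = (x - 6)^2(x + 1)^2, so the eigenvalues are -1 (algebraic multiplicity 2), 6 (algebraic multiplicity 2).

For λ = -1: rank(A + I) = 3, rank((A + I)^2) = 2. The eigenspace has dimension 4 - 3 = 1, so there is 1 Jordan block; the rank sequence gives block sizes [2].

For λ = 6: rank(A - 6I) = 2. The eigenspace has dimension 4 - 2 = 2, so there are 2 Jordan blocks; the rank sequence gives block sizes [1, 1].

Assembling the blocks gives the Jordan form J above.

J = [[-1, 1, 0, 0], [0, -1, 0, 0], [0, 0, 6, 0], [0, 0, 0, 6]]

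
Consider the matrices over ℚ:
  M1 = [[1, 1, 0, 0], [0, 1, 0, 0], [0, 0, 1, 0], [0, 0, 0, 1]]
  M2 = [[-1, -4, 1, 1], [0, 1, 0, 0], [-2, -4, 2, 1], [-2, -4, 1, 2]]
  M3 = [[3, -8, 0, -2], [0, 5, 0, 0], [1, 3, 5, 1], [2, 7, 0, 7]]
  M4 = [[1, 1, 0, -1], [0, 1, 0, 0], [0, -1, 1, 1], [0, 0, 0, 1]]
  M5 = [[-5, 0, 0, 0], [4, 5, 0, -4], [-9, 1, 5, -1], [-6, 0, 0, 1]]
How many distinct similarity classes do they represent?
Characteristic polynomials: χ_{M1} = (x - 1)^4, χ_{M2} = (x - 1)^4, χ_{M3} = (x - 5)^4, χ_{M4} = (x - 1)^4, χ_{M5} = (x - 5)^2(x - 1)(x + 5).

{M1, M2, M4}: invariant factors x - 1, x - 1, (x - 1)^2.

{M3}: invariant factors x - 5, (x - 5)^3.

{M5}: invariant factors (x - 5)^2(x - 1)(x + 5).

Matrices are similar if and only if their invariant-factor lists agree; the partition into similarity classes is {M1, M2, M4}, {M3}, {M5}.

3 classes: {M1, M2, M4}, {M3}, {M5}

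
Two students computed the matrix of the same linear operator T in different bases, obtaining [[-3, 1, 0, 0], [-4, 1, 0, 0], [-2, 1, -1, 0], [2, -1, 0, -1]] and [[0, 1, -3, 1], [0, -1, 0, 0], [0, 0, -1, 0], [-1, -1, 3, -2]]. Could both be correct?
Two matrices over a field are similar if and only if they have the same invariant factors.

Both A and B have characteristic polynomial (x + 1)^4 and minimal polynomial (x + 1)^2. Computing further, both have invariant factors x + 1, x + 1, (x + 1)^2. Hence A and B are similar.

Yes.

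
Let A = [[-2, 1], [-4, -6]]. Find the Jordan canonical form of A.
J = [[-4, 1], [0, -4]]

The characteristic polynomial is det(xI - A) = (x + 4)^2, so the eigenvalues are -4 (algebraic multiplicity 2).

For λ = -4: rank(A + 4I) = 1, rank((A + 4I)^2) = 0. The eigenspace has dimension 2 - 1 = 1, so there is 1 Jordan block; the rank sequence gives block sizes [2].

Assembling the blocks gives the Jordan form J above.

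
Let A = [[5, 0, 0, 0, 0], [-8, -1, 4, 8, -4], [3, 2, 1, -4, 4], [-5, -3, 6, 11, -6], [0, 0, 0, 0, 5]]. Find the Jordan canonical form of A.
J = [[3, 1, 0, 0, 0], [0, 3, 0, 0, 0], [0, 0, 5, 1, 0], [0, 0, 0, 5, 0], [0, 0, 0, 0, 5]]

The characteristic polynomial is det(xI - A) = (x - 5)^3(x - 3)^2, so the eigenvalues are 3 (algebraic multiplicity 2), 5 (algebraic multiplicity 3).

For λ = 3: rank(A - 3I) = 4, rank((A - 3I)^2) = 3. The eigenspace has dimension 5 - 4 = 1, so there is 1 Jordan block; the rank sequence gives block sizes [2].

For λ = 5: rank(A - 5I) = 3, rank((A - 5I)^2) = 2. The eigenspace has dimension 5 - 3 = 2, so there are 2 Jordan blocks; the rank sequence gives block sizes [2, 1].

Assembling the blocks gives the Jordan form J above.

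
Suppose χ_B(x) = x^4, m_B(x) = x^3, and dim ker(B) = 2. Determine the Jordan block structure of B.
λ = 0: algebraic multiplicity 4 (exponent in χ_B), largest block size 3 (exponent in m_B), 2 blocks (geometric multiplicity). These force block sizes [3, 1].

Jordan blocks: (0, 3), (0, 1)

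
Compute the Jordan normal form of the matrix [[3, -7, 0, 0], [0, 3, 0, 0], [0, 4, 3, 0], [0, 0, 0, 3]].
The characteristic polynomial is det(xI - A) = (x - 3)^4, so the eigenvalues are 3 (algebraic multiplicity 4).

For λ = 3: rank(A - 3I) = 1, rank((A - 3I)^2) = 0. The eigenspace has dimension 4 - 1 = 3, so there are 3 Jordan blocks; the rank sequence gives block sizes [2, 1, 1].

Assembling the blocks gives the Jordan form J above.

J = [[3, 1, 0, 0], [0, 3, 0, 0], [0, 0, 3, 0], [0, 0, 0, 3]]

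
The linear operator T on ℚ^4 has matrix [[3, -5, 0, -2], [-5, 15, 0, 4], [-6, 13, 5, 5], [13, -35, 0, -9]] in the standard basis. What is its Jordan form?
J = [[2, 1, 0, 0], [0, 2, 0, 0], [0, 0, 5, 1], [0, 0, 0, 5]]

The characteristic polynomial is det(xI - A) = (x - 5)^2(x - 2)^2, so the eigenvalues are 2 (algebraic multiplicity 2), 5 (algebraic multiplicity 2).

For λ = 2: rank(A - 2I) = 3, rank((A - 2I)^2) = 2. The eigenspace has dimension 4 - 3 = 1, so there is 1 Jordan block; the rank sequence gives block sizes [2].

For λ = 5: rank(A - 5I) = 3, rank((A - 5I)^2) = 2. The eigenspace has dimension 4 - 3 = 1, so there is 1 Jordan block; the rank sequence gives block sizes [2].

Assembling the blocks gives the Jordan form J above.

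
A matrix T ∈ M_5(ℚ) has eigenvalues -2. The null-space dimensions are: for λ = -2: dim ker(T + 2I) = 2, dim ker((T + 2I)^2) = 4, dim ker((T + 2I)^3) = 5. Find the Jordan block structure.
Jordan blocks: (-2, 3), (-2, 2)

λ = -2: successive nullity increments [2, 2, 1] count blocks of size ≥ k; block sizes are [3, 2].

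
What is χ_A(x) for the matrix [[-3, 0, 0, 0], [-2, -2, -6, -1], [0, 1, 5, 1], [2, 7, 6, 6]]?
χ_A(x) = (x - 5)^2(x + 1)(x + 3)

xI - A = [[x + 3, 0, 0, 0], [2, x + 2, 6, 1], [0, -1, x - 5, -1], [-2, -7, -6, x - 6]].

Expanding det(xI - A) along the first row:
det(xI - A) = + (x + 3)·det([[x + 2, 6, 1], [-1, x - 5, -1], [-7, -6, x - 6]]) - (0)·det([[2, 6, 1], [0, x - 5, -1], [-2, -6, x - 6]]) + (0)·det([[2, x + 2, 1], [0, -1, -1], [-2, -7, x - 6]]) - (0)·det([[2, x + 2, 6], [0, -1, x - 5], [-2, -7, -6]]).

Evaluating gives χ_A(x) = x^4 - 6x^3 - 12x^2 + 70x + 75 = (x - 5)^2(x + 1)(x + 3).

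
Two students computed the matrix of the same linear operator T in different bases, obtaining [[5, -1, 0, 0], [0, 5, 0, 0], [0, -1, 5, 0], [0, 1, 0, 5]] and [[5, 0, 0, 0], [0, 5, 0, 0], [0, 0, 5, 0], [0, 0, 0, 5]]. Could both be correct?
Both have characteristic polynomial (x - 5)^4, but the minimal polynomial of A is (x - 5)^2 while the minimal polynomial of B is x - 5. The minimal polynomial is a similarity invariant, so A and B are not similar.

No.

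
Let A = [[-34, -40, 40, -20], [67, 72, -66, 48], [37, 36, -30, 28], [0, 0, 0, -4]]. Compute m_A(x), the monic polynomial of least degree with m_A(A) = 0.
m_A(x) = (x - 6)^2(x + 4)

The characteristic polynomial factors as (x - 6)^2(x + 4)^2. The minimal polynomial is ∏(x - λ)^{k_λ} where k_λ is the size of the largest Jordan block at λ.

For λ = -4: rank(A + 4I) = 2, and the largest Jordan block has size 1 (the smallest k with rank((A + 4I)^k) = rank((A + 4I)^(k+1))).
For λ = 6: rank(A - 6I) = 3, and the largest Jordan block has size 2 (the smallest k with rank((A - 6I)^k) = rank((A - 6I)^(k+1))).

So m_A(x) = (x - 6)^2(x + 4).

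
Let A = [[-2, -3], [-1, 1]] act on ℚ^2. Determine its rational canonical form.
R = [[0, 5], [1, -1]]

The invariant factors of A (the non-unit diagonal entries of the Smith normal form of xI - A over ℚ[x]) are x^2 + x - 5, each dividing the next. The characteristic polynomial is their product, x^2 + x - 5.

The rational canonical form is the block-diagonal matrix of companion matrices C(f_i):
R = [[0, 5], [1, -1]].

Note the characteristic polynomial does not split into linear factors over ℚ, so A has no Jordan form over ℚ; the rational canonical form exists over any field.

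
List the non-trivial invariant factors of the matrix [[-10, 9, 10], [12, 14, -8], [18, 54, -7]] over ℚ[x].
(x - 5)(x + 4)^2

The Jordan structure of A has elementary divisors (x + 4)^2, (x - 5). Arranging the block sizes at each eigenvalue in decreasing order and taking row products gives the invariant factors.

Invariant factors (smallest first, each dividing the next): (x - 5)(x + 4)^2.

Check: the last factor (x - 5)(x + 4)^2 is the minimal polynomial, and the product (x - 5)(x + 4)^2 is the characteristic polynomial.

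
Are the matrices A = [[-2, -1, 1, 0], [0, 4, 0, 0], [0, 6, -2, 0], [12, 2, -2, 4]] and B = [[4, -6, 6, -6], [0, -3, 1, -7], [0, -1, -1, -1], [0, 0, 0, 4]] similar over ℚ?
Yes.

Two matrices over a field are similar if and only if they have the same invariant factors.

Both A and B have characteristic polynomial (x - 4)^2(x + 2)^2 and minimal polynomial (x - 4)(x + 2)^2. Computing further, both have invariant factors x - 4, (x - 4)(x + 2)^2. Hence A and B are similar.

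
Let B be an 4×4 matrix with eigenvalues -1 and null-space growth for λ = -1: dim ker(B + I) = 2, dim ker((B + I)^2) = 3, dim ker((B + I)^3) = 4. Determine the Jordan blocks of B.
Jordan blocks: (-1, 3), (-1, 1)

λ = -1: successive nullity increments [2, 1, 1] count blocks of size ≥ k; block sizes are [3, 1].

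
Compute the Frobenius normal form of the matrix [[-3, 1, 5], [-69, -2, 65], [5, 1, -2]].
R = [[0, 0, 75], [1, 0, 5], [0, 1, -7]]

The invariant factors of A (the non-unit diagonal entries of the Smith normal form of xI - A over ℚ[x]) are (x - 3)(x + 5)^2, each dividing the next. The characteristic polynomial is their product, (x - 3)(x + 5)^2.

The rational canonical form is the block-diagonal matrix of companion matrices C(f_i):
R = [[0, 0, 75], [1, 0, 5], [0, 1, -7]].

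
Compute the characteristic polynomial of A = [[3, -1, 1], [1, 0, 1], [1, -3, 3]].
xI - A = [[x - 3, 1, -1], [-1, x, -1], [-1, 3, x - 3]].

Expanding det(xI - A) along the first row:
det(xI - A) = + (x - 3)·det([[x, -1], [3, x - 3]]) - (1)·det([[-1, -1], [-1, x - 3]]) + (-1)·det([[-1, x], [-1, 3]]).

Evaluating gives χ_A(x) = x^3 - 6x^2 + 12x - 8 = (x - 2)^3.

χ_A(x) = (x - 2)^3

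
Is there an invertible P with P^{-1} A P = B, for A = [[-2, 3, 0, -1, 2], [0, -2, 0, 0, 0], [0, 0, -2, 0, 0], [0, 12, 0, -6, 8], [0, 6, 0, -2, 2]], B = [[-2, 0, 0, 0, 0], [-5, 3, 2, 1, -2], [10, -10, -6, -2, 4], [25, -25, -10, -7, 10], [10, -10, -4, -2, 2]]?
Two matrices over a field are similar if and only if they have the same invariant factors.

Both A and B have characteristic polynomial (x + 2)^5 and minimal polynomial (x + 2)^2. Computing further, both have invariant factors x + 2, x + 2, x + 2, (x + 2)^2. Hence A and B are similar.

Yes.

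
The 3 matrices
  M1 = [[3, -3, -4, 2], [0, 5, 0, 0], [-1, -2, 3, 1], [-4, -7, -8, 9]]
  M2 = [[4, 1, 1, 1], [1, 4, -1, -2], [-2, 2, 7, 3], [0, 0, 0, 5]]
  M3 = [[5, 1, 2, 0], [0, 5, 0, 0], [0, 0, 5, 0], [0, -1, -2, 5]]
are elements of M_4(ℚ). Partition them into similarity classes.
2 classes: {M1, M2}, {M3}

Characteristic polynomials: χ_{M1} = (x - 5)^4, χ_{M2} = (x - 5)^4, χ_{M3} = (x - 5)^4.

{M1, M2}: invariant factors (x - 5)^2, (x - 5)^2.

{M3}: invariant factors x - 5, x - 5, (x - 5)^2.

Matrices are similar if and only if their invariant-factor lists agree; the partition into similarity classes is {M1, M2}, {M3}.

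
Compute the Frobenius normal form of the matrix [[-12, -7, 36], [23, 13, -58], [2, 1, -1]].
R = [[0, 0, 3], [1, 0, 10], [0, 1, 0]]

The invariant factors of A (the non-unit diagonal entries of the Smith normal form of xI - A over ℚ[x]) are (x + 3)(x^2 - 3x - 1), each dividing the next. The characteristic polynomial is their product, (x + 3)(x^2 - 3x - 1).

The rational canonical form is the block-diagonal matrix of companion matrices C(f_i):
R = [[0, 0, 3], [1, 0, 10], [0, 1, 0]].

Note the characteristic polynomial does not split into linear factors over ℚ, so A has no Jordan form over ℚ; the rational canonical form exists over any field.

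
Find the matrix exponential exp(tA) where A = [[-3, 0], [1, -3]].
A has Jordan form J = [[-3, 1], [0, -3]] with A = PJP^{-1}, so e^{tA} = P e^{tJ} P^{-1}.

For a Jordan block J_k(λ), e^{tJ_k(λ)} = e^{λt} · (I + tN + t^2 N^2/2! + ... + t^{k-1} N^{k-1}/(k-1)!) where N is the nilpotent superdiagonal part.

Assembling the blocks and conjugating back gives the entries of e^{tA} as shown above.

e^{tA} = [[e^{-3*t}, 0], [t*e^{-3*t}, e^{-3*t}]]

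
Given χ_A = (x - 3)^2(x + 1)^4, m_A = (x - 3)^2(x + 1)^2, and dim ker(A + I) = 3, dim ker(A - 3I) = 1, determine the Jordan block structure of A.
Jordan blocks: (-1, 2), (-1, 1), (-1, 1), (3, 2)

λ = -1: algebraic multiplicity 4 (exponent in χ_A), largest block size 2 (exponent in m_A), 3 blocks (geometric multiplicity). These force block sizes [2, 1, 1].
λ = 3: algebraic multiplicity 2 (exponent in χ_A), largest block size 2 (exponent in m_A), 1 block (geometric multiplicity). This forces block sizes [2].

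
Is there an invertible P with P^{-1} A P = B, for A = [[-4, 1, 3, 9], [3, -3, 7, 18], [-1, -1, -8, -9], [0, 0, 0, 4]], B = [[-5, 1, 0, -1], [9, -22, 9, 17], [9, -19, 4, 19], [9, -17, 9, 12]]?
No.

Both have characteristic polynomial (x - 4)(x + 5)^3, but the minimal polynomial of A is (x - 4)(x + 5)^3 while the minimal polynomial of B is (x - 4)(x + 5)^2. The minimal polynomial is a similarity invariant, so A and B are not similar.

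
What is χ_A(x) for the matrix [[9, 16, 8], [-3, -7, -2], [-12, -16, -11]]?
χ_A(x) = (x + 3)^3

xI - A = [[x - 9, -16, -8], [3, x + 7, 2], [12, 16, x + 11]].

Expanding det(xI - A) along the first row:
det(xI - A) = + (x - 9)·det([[x + 7, 2], [16, x + 11]]) - (-16)·det([[3, 2], [12, x + 11]]) + (-8)·det([[3, x + 7], [12, 16]]).

Evaluating gives χ_A(x) = x^3 + 9x^2 + 27x + 27 = (x + 3)^3.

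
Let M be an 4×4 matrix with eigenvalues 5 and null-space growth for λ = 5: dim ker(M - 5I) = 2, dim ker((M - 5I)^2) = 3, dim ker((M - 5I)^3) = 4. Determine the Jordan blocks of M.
Jordan blocks: (5, 3), (5, 1)

λ = 5: successive nullity increments [2, 1, 1] count blocks of size ≥ k; block sizes are [3, 1].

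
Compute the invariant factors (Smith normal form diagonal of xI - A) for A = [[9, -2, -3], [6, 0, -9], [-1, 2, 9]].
(x - 6)^3

The Jordan structure of A has elementary divisors (x - 6)^3. Arranging the block sizes at each eigenvalue in decreasing order and taking row products gives the invariant factors.

Invariant factors (smallest first, each dividing the next): (x - 6)^3.

Check: the last factor (x - 6)^3 is the minimal polynomial, and the product (x - 6)^3 is the characteristic polynomial.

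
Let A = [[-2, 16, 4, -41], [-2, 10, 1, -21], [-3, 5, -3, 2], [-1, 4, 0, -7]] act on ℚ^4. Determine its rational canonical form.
R = [[0, -1, 0, 0], [1, -1, 0, 0], [0, 0, 0, -1], [0, 0, 1, -1]]

The invariant factors of A (the non-unit diagonal entries of the Smith normal form of xI - A over ℚ[x]) are x^2 + x + 1, x^2 + x + 1, each dividing the next. The characteristic polynomial is their product, (x^2 + x + 1)^2.

The rational canonical form is the block-diagonal matrix of companion matrices C(f_i):
R = [[0, -1, 0, 0], [1, -1, 0, 0], [0, 0, 0, -1], [0, 0, 1, -1]].

Note the characteristic polynomial does not split into linear factors over ℚ, so A has no Jordan form over ℚ; the rational canonical form exists over any field.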